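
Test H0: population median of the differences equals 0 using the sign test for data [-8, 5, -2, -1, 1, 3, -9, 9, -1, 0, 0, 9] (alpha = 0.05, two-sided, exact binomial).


Step 1: Discard zero differences. Original n = 12; n_eff = number of nonzero differences = 10.
Nonzero differences (with sign): -8, +5, -2, -1, +1, +3, -9, +9, -1, +9
Step 2: Count signs: positive = 5, negative = 5.
Step 3: Under H0: P(positive) = 0.5, so the number of positives S ~ Bin(10, 0.5).
Step 4: Two-sided exact p-value = sum of Bin(10,0.5) probabilities at or below the observed probability = 1.000000.
Step 5: alpha = 0.05. fail to reject H0.

n_eff = 10, pos = 5, neg = 5, p = 1.000000, fail to reject H0.


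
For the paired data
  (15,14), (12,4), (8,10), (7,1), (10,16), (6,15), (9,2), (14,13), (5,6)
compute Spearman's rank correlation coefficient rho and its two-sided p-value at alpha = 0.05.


Step 1: Rank x and y separately (midranks; no ties here).
rank(x): 15->9, 12->7, 8->4, 7->3, 10->6, 6->2, 9->5, 14->8, 5->1
rank(y): 14->7, 4->3, 10->5, 1->1, 16->9, 15->8, 2->2, 13->6, 6->4
Step 2: d_i = R_x(i) - R_y(i); compute d_i^2.
  (9-7)^2=4, (7-3)^2=16, (4-5)^2=1, (3-1)^2=4, (6-9)^2=9, (2-8)^2=36, (5-2)^2=9, (8-6)^2=4, (1-4)^2=9
sum(d^2) = 92.
Step 3: rho = 1 - 6*92 / (9*(9^2 - 1)) = 1 - 552/720 = 0.233333.
Step 4: Under H0, t = rho * sqrt((n-2)/(1-rho^2)) = 0.6349 ~ t(7).
Step 5: Two-sided p-value from the t-distribution with 7 df = 0.545699.
Step 6: alpha = 0.05. fail to reject H0.

rho = 0.2333, p = 0.545699, fail to reject H0 at alpha = 0.05.


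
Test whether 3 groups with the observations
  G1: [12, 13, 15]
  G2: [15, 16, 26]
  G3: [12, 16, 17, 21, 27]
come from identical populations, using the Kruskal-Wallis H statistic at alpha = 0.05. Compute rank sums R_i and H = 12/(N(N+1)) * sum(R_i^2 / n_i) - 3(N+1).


Step 1: Combine all N = 11 observations and assign midranks.
sorted (value, group, rank): (12,G1,1.5), (12,G3,1.5), (13,G1,3), (15,G1,4.5), (15,G2,4.5), (16,G2,6.5), (16,G3,6.5), (17,G3,8), (21,G3,9), (26,G2,10), (27,G3,11)
Step 2: Sum ranks within each group.
R_1 = 9 (n_1 = 3)
R_2 = 21 (n_2 = 3)
R_3 = 36 (n_3 = 5)
Step 3: H = 12/(N(N+1)) * sum(R_i^2/n_i) - 3(N+1)
     = 12/(11*12) * (9^2/3 + 21^2/3 + 36^2/5) - 3*12
     = 0.090909 * 433.2 - 36
     = 3.381818.
Step 4: Ties present; correction factor C = 1 - 18/(11^3 - 11) = 0.986364. Corrected H = 3.381818 / 0.986364 = 3.428571.
Step 5: Under H0, H ~ chi^2(2); p-value = 0.180092.
Step 6: alpha = 0.05. fail to reject H0.

H = 3.4286, df = 2, p = 0.180092, fail to reject H0.


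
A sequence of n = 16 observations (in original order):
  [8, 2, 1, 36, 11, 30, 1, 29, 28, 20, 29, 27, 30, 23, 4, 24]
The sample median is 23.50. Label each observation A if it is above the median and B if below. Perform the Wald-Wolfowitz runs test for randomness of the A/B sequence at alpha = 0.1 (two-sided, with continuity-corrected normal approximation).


Step 1: Compute median = 23.50; label A = above, B = below.
Labels in order: BBBABABAABAAABBA  (n_A = 8, n_B = 8)
Step 2: Count runs R = 10.
Step 3: Under H0 (random ordering), E[R] = 2*n_A*n_B/(n_A+n_B) + 1 = 2*8*8/16 + 1 = 9.0000.
        Var[R] = 2*n_A*n_B*(2*n_A*n_B - n_A - n_B) / ((n_A+n_B)^2 * (n_A+n_B-1)) = 14336/3840 = 3.7333.
        SD[R] = 1.9322.
Step 4: Continuity-corrected z = (R - 0.5 - E[R]) / SD[R] = (10 - 0.5 - 9.0000) / 1.9322 = 0.2588.
Step 5: Two-sided p-value via normal approximation = 2*(1 - Phi(|z|)) = 0.795809.
Step 6: alpha = 0.1. fail to reject H0.

R = 10, z = 0.2588, p = 0.795809, fail to reject H0.


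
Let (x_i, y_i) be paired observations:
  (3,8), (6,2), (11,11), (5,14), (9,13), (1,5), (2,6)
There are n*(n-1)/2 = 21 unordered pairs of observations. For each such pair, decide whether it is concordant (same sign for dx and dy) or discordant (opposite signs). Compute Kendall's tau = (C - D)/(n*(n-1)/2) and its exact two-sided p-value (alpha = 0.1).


Step 1: Enumerate the 21 unordered pairs (i,j) with i<j and classify each by sign(x_j-x_i) * sign(y_j-y_i).
  (1,2):dx=+3,dy=-6->D; (1,3):dx=+8,dy=+3->C; (1,4):dx=+2,dy=+6->C; (1,5):dx=+6,dy=+5->C
  (1,6):dx=-2,dy=-3->C; (1,7):dx=-1,dy=-2->C; (2,3):dx=+5,dy=+9->C; (2,4):dx=-1,dy=+12->D
  (2,5):dx=+3,dy=+11->C; (2,6):dx=-5,dy=+3->D; (2,7):dx=-4,dy=+4->D; (3,4):dx=-6,dy=+3->D
  (3,5):dx=-2,dy=+2->D; (3,6):dx=-10,dy=-6->C; (3,7):dx=-9,dy=-5->C; (4,5):dx=+4,dy=-1->D
  (4,6):dx=-4,dy=-9->C; (4,7):dx=-3,dy=-8->C; (5,6):dx=-8,dy=-8->C; (5,7):dx=-7,dy=-7->C
  (6,7):dx=+1,dy=+1->C
Step 2: C = 14, D = 7, total pairs = 21.
Step 3: tau = (C - D)/(n(n-1)/2) = (14 - 7)/21 = 0.333333.
Step 4: Exact two-sided p-value (enumerate n! = 5040 permutations of y under H0): p = 0.381349.
Step 5: alpha = 0.1. fail to reject H0.

tau_b = 0.3333 (C=14, D=7), p = 0.381349, fail to reject H0.


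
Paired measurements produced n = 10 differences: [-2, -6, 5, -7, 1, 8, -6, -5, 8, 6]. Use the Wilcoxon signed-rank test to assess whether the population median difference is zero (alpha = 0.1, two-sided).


Step 1: Drop any zero differences (none here) and take |d_i|.
|d| = [2, 6, 5, 7, 1, 8, 6, 5, 8, 6]
Step 2: Midrank |d_i| (ties get averaged ranks).
ranks: |2|->2, |6|->6, |5|->3.5, |7|->8, |1|->1, |8|->9.5, |6|->6, |5|->3.5, |8|->9.5, |6|->6
Step 3: Attach original signs; sum ranks with positive sign and with negative sign.
W+ = 3.5 + 1 + 9.5 + 9.5 + 6 = 29.5
W- = 2 + 6 + 8 + 6 + 3.5 = 25.5
(Check: W+ + W- = 55 should equal n(n+1)/2 = 55.)
Step 4: Test statistic W = min(W+, W-) = 25.5.
Step 5: Ties in |d|, so use the tie-corrected normal approximation.
        E[W] = n(n+1)/4 = 10*11/4 = 27.5.
        Tie groups: |d|=5 (t=2), |d|=6 (t=3), |d|=8 (t=2); sum(t^3 - t) = 36.
        Var[W] = n(n+1)(2n+1)/24 - sum(t^3-t)/48 = 2310/24 - 36/48 = 95.5.
        z = (W - E[W]) / sqrt(Var[W]) = (25.5 - 27.5) / 9.7724 = -0.2047.
        Two-sided p = 2*Phi(z) = 0.837839.
Step 6: alpha = 0.1. fail to reject H0.

W+ = 29.5, W- = 25.5, W = min = 25.5, p = 0.837839, fail to reject H0.


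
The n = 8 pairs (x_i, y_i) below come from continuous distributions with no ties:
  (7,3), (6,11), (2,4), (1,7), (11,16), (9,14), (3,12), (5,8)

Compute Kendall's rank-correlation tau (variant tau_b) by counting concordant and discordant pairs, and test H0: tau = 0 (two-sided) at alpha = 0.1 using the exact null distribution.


Step 1: Enumerate the 28 unordered pairs (i,j) with i<j and classify each by sign(x_j-x_i) * sign(y_j-y_i).
  (1,2):dx=-1,dy=+8->D; (1,3):dx=-5,dy=+1->D; (1,4):dx=-6,dy=+4->D; (1,5):dx=+4,dy=+13->C
  (1,6):dx=+2,dy=+11->C; (1,7):dx=-4,dy=+9->D; (1,8):dx=-2,dy=+5->D; (2,3):dx=-4,dy=-7->C
  (2,4):dx=-5,dy=-4->C; (2,5):dx=+5,dy=+5->C; (2,6):dx=+3,dy=+3->C; (2,7):dx=-3,dy=+1->D
  (2,8):dx=-1,dy=-3->C; (3,4):dx=-1,dy=+3->D; (3,5):dx=+9,dy=+12->C; (3,6):dx=+7,dy=+10->C
  (3,7):dx=+1,dy=+8->C; (3,8):dx=+3,dy=+4->C; (4,5):dx=+10,dy=+9->C; (4,6):dx=+8,dy=+7->C
  (4,7):dx=+2,dy=+5->C; (4,8):dx=+4,dy=+1->C; (5,6):dx=-2,dy=-2->C; (5,7):dx=-8,dy=-4->C
  (5,8):dx=-6,dy=-8->C; (6,7):dx=-6,dy=-2->C; (6,8):dx=-4,dy=-6->C; (7,8):dx=+2,dy=-4->D
Step 2: C = 20, D = 8, total pairs = 28.
Step 3: tau = (C - D)/(n(n-1)/2) = (20 - 8)/28 = 0.428571.
Step 4: Exact two-sided p-value (enumerate n! = 40320 permutations of y under H0): p = 0.178869.
Step 5: alpha = 0.1. fail to reject H0.

tau_b = 0.4286 (C=20, D=8), p = 0.178869, fail to reject H0.


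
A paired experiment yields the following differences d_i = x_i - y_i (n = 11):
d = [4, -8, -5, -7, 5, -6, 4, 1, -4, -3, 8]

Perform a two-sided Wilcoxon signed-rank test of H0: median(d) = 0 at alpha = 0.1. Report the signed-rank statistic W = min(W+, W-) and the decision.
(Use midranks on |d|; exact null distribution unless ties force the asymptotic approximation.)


Step 1: Drop any zero differences (none here) and take |d_i|.
|d| = [4, 8, 5, 7, 5, 6, 4, 1, 4, 3, 8]
Step 2: Midrank |d_i| (ties get averaged ranks).
ranks: |4|->4, |8|->10.5, |5|->6.5, |7|->9, |5|->6.5, |6|->8, |4|->4, |1|->1, |4|->4, |3|->2, |8|->10.5
Step 3: Attach original signs; sum ranks with positive sign and with negative sign.
W+ = 4 + 6.5 + 4 + 1 + 10.5 = 26
W- = 10.5 + 6.5 + 9 + 8 + 4 + 2 = 40
(Check: W+ + W- = 66 should equal n(n+1)/2 = 66.)
Step 4: Test statistic W = min(W+, W-) = 26.
Step 5: Ties in |d|, so use the tie-corrected normal approximation.
        E[W] = n(n+1)/4 = 11*12/4 = 33.
        Tie groups: |d|=4 (t=3), |d|=5 (t=2), |d|=8 (t=2); sum(t^3 - t) = 36.
        Var[W] = n(n+1)(2n+1)/24 - sum(t^3-t)/48 = 3036/24 - 36/48 = 125.75.
        z = (W - E[W]) / sqrt(Var[W]) = (26 - 33) / 11.2138 = -0.6242.
        Two-sided p = 2*Phi(z) = 0.532477.
Step 6: alpha = 0.1. fail to reject H0.

W+ = 26, W- = 40, W = min = 26, p = 0.532477, fail to reject H0.


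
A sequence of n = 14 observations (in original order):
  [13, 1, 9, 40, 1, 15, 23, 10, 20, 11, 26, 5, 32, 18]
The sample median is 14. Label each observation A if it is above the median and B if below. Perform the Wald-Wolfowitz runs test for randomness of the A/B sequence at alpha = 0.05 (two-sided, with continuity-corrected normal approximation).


Step 1: Compute median = 14; label A = above, B = below.
Labels in order: BBBABAABABABAA  (n_A = 7, n_B = 7)
Step 2: Count runs R = 10.
Step 3: Under H0 (random ordering), E[R] = 2*n_A*n_B/(n_A+n_B) + 1 = 2*7*7/14 + 1 = 8.0000.
        Var[R] = 2*n_A*n_B*(2*n_A*n_B - n_A - n_B) / ((n_A+n_B)^2 * (n_A+n_B-1)) = 8232/2548 = 3.2308.
        SD[R] = 1.7974.
Step 4: Continuity-corrected z = (R - 0.5 - E[R]) / SD[R] = (10 - 0.5 - 8.0000) / 1.7974 = 0.8345.
Step 5: Two-sided p-value via normal approximation = 2*(1 - Phi(|z|)) = 0.403986.
Step 6: alpha = 0.05. fail to reject H0.

R = 10, z = 0.8345, p = 0.403986, fail to reject H0.


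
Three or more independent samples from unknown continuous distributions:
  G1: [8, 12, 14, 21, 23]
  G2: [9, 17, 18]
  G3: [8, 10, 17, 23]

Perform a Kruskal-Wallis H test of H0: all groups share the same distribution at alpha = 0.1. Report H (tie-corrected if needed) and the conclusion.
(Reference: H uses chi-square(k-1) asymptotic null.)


Step 1: Combine all N = 12 observations and assign midranks.
sorted (value, group, rank): (8,G1,1.5), (8,G3,1.5), (9,G2,3), (10,G3,4), (12,G1,5), (14,G1,6), (17,G2,7.5), (17,G3,7.5), (18,G2,9), (21,G1,10), (23,G1,11.5), (23,G3,11.5)
Step 2: Sum ranks within each group.
R_1 = 34 (n_1 = 5)
R_2 = 19.5 (n_2 = 3)
R_3 = 24.5 (n_3 = 4)
Step 3: H = 12/(N(N+1)) * sum(R_i^2/n_i) - 3(N+1)
     = 12/(12*13) * (34^2/5 + 19.5^2/3 + 24.5^2/4) - 3*13
     = 0.076923 * 508.012 - 39
     = 0.077885.
Step 4: Ties present; correction factor C = 1 - 18/(12^3 - 12) = 0.989510. Corrected H = 0.077885 / 0.989510 = 0.078710.
Step 5: Under H0, H ~ chi^2(2); p-value = 0.961409.
Step 6: alpha = 0.1. fail to reject H0.

H = 0.0787, df = 2, p = 0.961409, fail to reject H0.


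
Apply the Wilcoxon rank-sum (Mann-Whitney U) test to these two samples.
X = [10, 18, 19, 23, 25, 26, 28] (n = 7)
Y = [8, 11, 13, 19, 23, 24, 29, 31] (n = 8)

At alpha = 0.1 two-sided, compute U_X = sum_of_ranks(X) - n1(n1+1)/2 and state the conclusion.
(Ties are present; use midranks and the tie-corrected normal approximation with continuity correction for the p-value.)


Step 1: Combine and sort all 15 observations; assign midranks.
sorted (value, group): (8,Y), (10,X), (11,Y), (13,Y), (18,X), (19,X), (19,Y), (23,X), (23,Y), (24,Y), (25,X), (26,X), (28,X), (29,Y), (31,Y)
ranks: 8->1, 10->2, 11->3, 13->4, 18->5, 19->6.5, 19->6.5, 23->8.5, 23->8.5, 24->10, 25->11, 26->12, 28->13, 29->14, 31->15
Step 2: Rank sum for X: R1 = 2 + 5 + 6.5 + 8.5 + 11 + 12 + 13 = 58.
Step 3: U_X = R1 - n1(n1+1)/2 = 58 - 7*8/2 = 58 - 28 = 30.
       U_Y = n1*n2 - U_X = 56 - 30 = 26.
Step 4: Ties are present, so use the tie-corrected normal approximation (with continuity correction) for the p-value.
Step 5: p-value = 0.861942; compare to alpha = 0.1. fail to reject H0.

U_X = 30, p = 0.861942, fail to reject H0 at alpha = 0.1.


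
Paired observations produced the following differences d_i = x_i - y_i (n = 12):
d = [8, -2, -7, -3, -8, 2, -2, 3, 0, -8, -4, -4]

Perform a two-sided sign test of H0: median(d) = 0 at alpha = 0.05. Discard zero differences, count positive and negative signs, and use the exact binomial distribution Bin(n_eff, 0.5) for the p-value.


Step 1: Discard zero differences. Original n = 12; n_eff = number of nonzero differences = 11.
Nonzero differences (with sign): +8, -2, -7, -3, -8, +2, -2, +3, -8, -4, -4
Step 2: Count signs: positive = 3, negative = 8.
Step 3: Under H0: P(positive) = 0.5, so the number of positives S ~ Bin(11, 0.5).
Step 4: Two-sided exact p-value = sum of Bin(11,0.5) probabilities at or below the observed probability = 0.226562.
Step 5: alpha = 0.05. fail to reject H0.

n_eff = 11, pos = 3, neg = 8, p = 0.226562, fail to reject H0.


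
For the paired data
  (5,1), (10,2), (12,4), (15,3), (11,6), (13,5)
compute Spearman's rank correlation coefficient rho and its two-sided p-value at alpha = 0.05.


Step 1: Rank x and y separately (midranks; no ties here).
rank(x): 5->1, 10->2, 12->4, 15->6, 11->3, 13->5
rank(y): 1->1, 2->2, 4->4, 3->3, 6->6, 5->5
Step 2: d_i = R_x(i) - R_y(i); compute d_i^2.
  (1-1)^2=0, (2-2)^2=0, (4-4)^2=0, (6-3)^2=9, (3-6)^2=9, (5-5)^2=0
sum(d^2) = 18.
Step 3: rho = 1 - 6*18 / (6*(6^2 - 1)) = 1 - 108/210 = 0.485714.
Step 4: Under H0, t = rho * sqrt((n-2)/(1-rho^2)) = 1.1113 ~ t(4).
Step 5: Two-sided p-value from the t-distribution with 4 df = 0.328723.
Step 6: alpha = 0.05. fail to reject H0.

rho = 0.4857, p = 0.328723, fail to reject H0 at alpha = 0.05.


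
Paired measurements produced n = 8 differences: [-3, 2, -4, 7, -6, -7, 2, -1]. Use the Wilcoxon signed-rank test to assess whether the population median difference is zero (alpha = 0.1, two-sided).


Step 1: Drop any zero differences (none here) and take |d_i|.
|d| = [3, 2, 4, 7, 6, 7, 2, 1]
Step 2: Midrank |d_i| (ties get averaged ranks).
ranks: |3|->4, |2|->2.5, |4|->5, |7|->7.5, |6|->6, |7|->7.5, |2|->2.5, |1|->1
Step 3: Attach original signs; sum ranks with positive sign and with negative sign.
W+ = 2.5 + 7.5 + 2.5 = 12.5
W- = 4 + 5 + 6 + 7.5 + 1 = 23.5
(Check: W+ + W- = 36 should equal n(n+1)/2 = 36.)
Step 4: Test statistic W = min(W+, W-) = 12.5.
Step 5: Ties in |d|, so use the tie-corrected normal approximation.
        E[W] = n(n+1)/4 = 8*9/4 = 18.
        Tie groups: |d|=2 (t=2), |d|=7 (t=2); sum(t^3 - t) = 12.
        Var[W] = n(n+1)(2n+1)/24 - sum(t^3-t)/48 = 1224/24 - 12/48 = 50.75.
        z = (W - E[W]) / sqrt(Var[W]) = (12.5 - 18) / 7.1239 = -0.7720.
        Two-sided p = 2*Phi(z) = 0.440086.
Step 6: alpha = 0.1. fail to reject H0.

W+ = 12.5, W- = 23.5, W = min = 12.5, p = 0.440086, fail to reject H0.


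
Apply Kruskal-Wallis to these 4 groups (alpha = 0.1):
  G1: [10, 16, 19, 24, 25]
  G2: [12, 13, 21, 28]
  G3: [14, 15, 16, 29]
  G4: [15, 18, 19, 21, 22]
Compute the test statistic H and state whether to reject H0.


Step 1: Combine all N = 18 observations and assign midranks.
sorted (value, group, rank): (10,G1,1), (12,G2,2), (13,G2,3), (14,G3,4), (15,G3,5.5), (15,G4,5.5), (16,G1,7.5), (16,G3,7.5), (18,G4,9), (19,G1,10.5), (19,G4,10.5), (21,G2,12.5), (21,G4,12.5), (22,G4,14), (24,G1,15), (25,G1,16), (28,G2,17), (29,G3,18)
Step 2: Sum ranks within each group.
R_1 = 50 (n_1 = 5)
R_2 = 34.5 (n_2 = 4)
R_3 = 35 (n_3 = 4)
R_4 = 51.5 (n_4 = 5)
Step 3: H = 12/(N(N+1)) * sum(R_i^2/n_i) - 3(N+1)
     = 12/(18*19) * (50^2/5 + 34.5^2/4 + 35^2/4 + 51.5^2/5) - 3*19
     = 0.035088 * 1634.26 - 57
     = 0.342544.
Step 4: Ties present; correction factor C = 1 - 24/(18^3 - 18) = 0.995872. Corrected H = 0.342544 / 0.995872 = 0.343964.
Step 5: Under H0, H ~ chi^2(3); p-value = 0.951559.
Step 6: alpha = 0.1. fail to reject H0.

H = 0.3440, df = 3, p = 0.951559, fail to reject H0.


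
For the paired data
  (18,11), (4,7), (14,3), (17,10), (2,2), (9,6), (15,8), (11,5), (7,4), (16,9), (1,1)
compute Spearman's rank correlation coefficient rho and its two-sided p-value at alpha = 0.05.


Step 1: Rank x and y separately (midranks; no ties here).
rank(x): 18->11, 4->3, 14->7, 17->10, 2->2, 9->5, 15->8, 11->6, 7->4, 16->9, 1->1
rank(y): 11->11, 7->7, 3->3, 10->10, 2->2, 6->6, 8->8, 5->5, 4->4, 9->9, 1->1
Step 2: d_i = R_x(i) - R_y(i); compute d_i^2.
  (11-11)^2=0, (3-7)^2=16, (7-3)^2=16, (10-10)^2=0, (2-2)^2=0, (5-6)^2=1, (8-8)^2=0, (6-5)^2=1, (4-4)^2=0, (9-9)^2=0, (1-1)^2=0
sum(d^2) = 34.
Step 3: rho = 1 - 6*34 / (11*(11^2 - 1)) = 1 - 204/1320 = 0.845455.
Step 4: Under H0, t = rho * sqrt((n-2)/(1-rho^2)) = 4.7493 ~ t(9).
Step 5: Two-sided p-value from the t-distribution with 9 df = 0.001045.
Step 6: alpha = 0.05. reject H0.

rho = 0.8455, p = 0.001045, reject H0 at alpha = 0.05.


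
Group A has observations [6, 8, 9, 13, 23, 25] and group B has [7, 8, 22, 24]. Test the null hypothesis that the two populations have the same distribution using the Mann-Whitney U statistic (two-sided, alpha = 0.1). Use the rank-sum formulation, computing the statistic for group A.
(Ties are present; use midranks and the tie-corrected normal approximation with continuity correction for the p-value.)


Step 1: Combine and sort all 10 observations; assign midranks.
sorted (value, group): (6,X), (7,Y), (8,X), (8,Y), (9,X), (13,X), (22,Y), (23,X), (24,Y), (25,X)
ranks: 6->1, 7->2, 8->3.5, 8->3.5, 9->5, 13->6, 22->7, 23->8, 24->9, 25->10
Step 2: Rank sum for X: R1 = 1 + 3.5 + 5 + 6 + 8 + 10 = 33.5.
Step 3: U_X = R1 - n1(n1+1)/2 = 33.5 - 6*7/2 = 33.5 - 21 = 12.5.
       U_Y = n1*n2 - U_X = 24 - 12.5 = 11.5.
Step 4: Ties are present, so use the tie-corrected normal approximation (with continuity correction) for the p-value.
Step 5: p-value = 1.000000; compare to alpha = 0.1. fail to reject H0.

U_X = 12.5, p = 1.000000, fail to reject H0 at alpha = 0.1.


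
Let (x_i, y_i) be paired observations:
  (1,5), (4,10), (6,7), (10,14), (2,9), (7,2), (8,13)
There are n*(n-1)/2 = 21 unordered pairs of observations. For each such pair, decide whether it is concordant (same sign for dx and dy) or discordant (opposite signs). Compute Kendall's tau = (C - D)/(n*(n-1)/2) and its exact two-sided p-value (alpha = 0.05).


Step 1: Enumerate the 21 unordered pairs (i,j) with i<j and classify each by sign(x_j-x_i) * sign(y_j-y_i).
  (1,2):dx=+3,dy=+5->C; (1,3):dx=+5,dy=+2->C; (1,4):dx=+9,dy=+9->C; (1,5):dx=+1,dy=+4->C
  (1,6):dx=+6,dy=-3->D; (1,7):dx=+7,dy=+8->C; (2,3):dx=+2,dy=-3->D; (2,4):dx=+6,dy=+4->C
  (2,5):dx=-2,dy=-1->C; (2,6):dx=+3,dy=-8->D; (2,7):dx=+4,dy=+3->C; (3,4):dx=+4,dy=+7->C
  (3,5):dx=-4,dy=+2->D; (3,6):dx=+1,dy=-5->D; (3,7):dx=+2,dy=+6->C; (4,5):dx=-8,dy=-5->C
  (4,6):dx=-3,dy=-12->C; (4,7):dx=-2,dy=-1->C; (5,6):dx=+5,dy=-7->D; (5,7):dx=+6,dy=+4->C
  (6,7):dx=+1,dy=+11->C
Step 2: C = 15, D = 6, total pairs = 21.
Step 3: tau = (C - D)/(n(n-1)/2) = (15 - 6)/21 = 0.428571.
Step 4: Exact two-sided p-value (enumerate n! = 5040 permutations of y under H0): p = 0.238889.
Step 5: alpha = 0.05. fail to reject H0.

tau_b = 0.4286 (C=15, D=6), p = 0.238889, fail to reject H0.


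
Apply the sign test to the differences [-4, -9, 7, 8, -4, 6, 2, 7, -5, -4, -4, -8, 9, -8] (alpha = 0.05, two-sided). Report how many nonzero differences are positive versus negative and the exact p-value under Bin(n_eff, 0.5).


Step 1: Discard zero differences. Original n = 14; n_eff = number of nonzero differences = 14.
Nonzero differences (with sign): -4, -9, +7, +8, -4, +6, +2, +7, -5, -4, -4, -8, +9, -8
Step 2: Count signs: positive = 6, negative = 8.
Step 3: Under H0: P(positive) = 0.5, so the number of positives S ~ Bin(14, 0.5).
Step 4: Two-sided exact p-value = sum of Bin(14,0.5) probabilities at or below the observed probability = 0.790527.
Step 5: alpha = 0.05. fail to reject H0.

n_eff = 14, pos = 6, neg = 8, p = 0.790527, fail to reject H0.


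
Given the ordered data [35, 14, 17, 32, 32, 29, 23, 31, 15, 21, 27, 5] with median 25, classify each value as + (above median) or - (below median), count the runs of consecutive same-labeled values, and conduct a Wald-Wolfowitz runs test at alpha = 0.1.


Step 1: Compute median = 25; label A = above, B = below.
Labels in order: ABBAAABABBAB  (n_A = 6, n_B = 6)
Step 2: Count runs R = 8.
Step 3: Under H0 (random ordering), E[R] = 2*n_A*n_B/(n_A+n_B) + 1 = 2*6*6/12 + 1 = 7.0000.
        Var[R] = 2*n_A*n_B*(2*n_A*n_B - n_A - n_B) / ((n_A+n_B)^2 * (n_A+n_B-1)) = 4320/1584 = 2.7273.
        SD[R] = 1.6514.
Step 4: Continuity-corrected z = (R - 0.5 - E[R]) / SD[R] = (8 - 0.5 - 7.0000) / 1.6514 = 0.3028.
Step 5: Two-sided p-value via normal approximation = 2*(1 - Phi(|z|)) = 0.762069.
Step 6: alpha = 0.1. fail to reject H0.

R = 8, z = 0.3028, p = 0.762069, fail to reject H0.


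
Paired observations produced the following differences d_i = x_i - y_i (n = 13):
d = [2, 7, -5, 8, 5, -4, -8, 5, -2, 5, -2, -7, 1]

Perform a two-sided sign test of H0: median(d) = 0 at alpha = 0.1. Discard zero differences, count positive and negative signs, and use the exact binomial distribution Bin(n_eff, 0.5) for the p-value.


Step 1: Discard zero differences. Original n = 13; n_eff = number of nonzero differences = 13.
Nonzero differences (with sign): +2, +7, -5, +8, +5, -4, -8, +5, -2, +5, -2, -7, +1
Step 2: Count signs: positive = 7, negative = 6.
Step 3: Under H0: P(positive) = 0.5, so the number of positives S ~ Bin(13, 0.5).
Step 4: Two-sided exact p-value = sum of Bin(13,0.5) probabilities at or below the observed probability = 1.000000.
Step 5: alpha = 0.1. fail to reject H0.

n_eff = 13, pos = 7, neg = 6, p = 1.000000, fail to reject H0.


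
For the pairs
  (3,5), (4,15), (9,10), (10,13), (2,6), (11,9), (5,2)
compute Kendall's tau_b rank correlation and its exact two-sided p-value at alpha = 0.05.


Step 1: Enumerate the 21 unordered pairs (i,j) with i<j and classify each by sign(x_j-x_i) * sign(y_j-y_i).
  (1,2):dx=+1,dy=+10->C; (1,3):dx=+6,dy=+5->C; (1,4):dx=+7,dy=+8->C; (1,5):dx=-1,dy=+1->D
  (1,6):dx=+8,dy=+4->C; (1,7):dx=+2,dy=-3->D; (2,3):dx=+5,dy=-5->D; (2,4):dx=+6,dy=-2->D
  (2,5):dx=-2,dy=-9->C; (2,6):dx=+7,dy=-6->D; (2,7):dx=+1,dy=-13->D; (3,4):dx=+1,dy=+3->C
  (3,5):dx=-7,dy=-4->C; (3,6):dx=+2,dy=-1->D; (3,7):dx=-4,dy=-8->C; (4,5):dx=-8,dy=-7->C
  (4,6):dx=+1,dy=-4->D; (4,7):dx=-5,dy=-11->C; (5,6):dx=+9,dy=+3->C; (5,7):dx=+3,dy=-4->D
  (6,7):dx=-6,dy=-7->C
Step 2: C = 12, D = 9, total pairs = 21.
Step 3: tau = (C - D)/(n(n-1)/2) = (12 - 9)/21 = 0.142857.
Step 4: Exact two-sided p-value (enumerate n! = 5040 permutations of y under H0): p = 0.772619.
Step 5: alpha = 0.05. fail to reject H0.

tau_b = 0.1429 (C=12, D=9), p = 0.772619, fail to reject H0.


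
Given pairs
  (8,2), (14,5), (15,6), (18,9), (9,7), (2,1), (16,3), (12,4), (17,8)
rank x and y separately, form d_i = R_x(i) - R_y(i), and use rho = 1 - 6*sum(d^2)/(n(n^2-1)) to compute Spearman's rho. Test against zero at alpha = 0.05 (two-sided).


Step 1: Rank x and y separately (midranks; no ties here).
rank(x): 8->2, 14->5, 15->6, 18->9, 9->3, 2->1, 16->7, 12->4, 17->8
rank(y): 2->2, 5->5, 6->6, 9->9, 7->7, 1->1, 3->3, 4->4, 8->8
Step 2: d_i = R_x(i) - R_y(i); compute d_i^2.
  (2-2)^2=0, (5-5)^2=0, (6-6)^2=0, (9-9)^2=0, (3-7)^2=16, (1-1)^2=0, (7-3)^2=16, (4-4)^2=0, (8-8)^2=0
sum(d^2) = 32.
Step 3: rho = 1 - 6*32 / (9*(9^2 - 1)) = 1 - 192/720 = 0.733333.
Step 4: Under H0, t = rho * sqrt((n-2)/(1-rho^2)) = 2.8538 ~ t(7).
Step 5: Two-sided p-value from the t-distribution with 7 df = 0.024554.
Step 6: alpha = 0.05. reject H0.

rho = 0.7333, p = 0.024554, reject H0 at alpha = 0.05.


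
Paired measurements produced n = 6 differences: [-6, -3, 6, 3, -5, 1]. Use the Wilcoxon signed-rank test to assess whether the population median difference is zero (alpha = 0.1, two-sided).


Step 1: Drop any zero differences (none here) and take |d_i|.
|d| = [6, 3, 6, 3, 5, 1]
Step 2: Midrank |d_i| (ties get averaged ranks).
ranks: |6|->5.5, |3|->2.5, |6|->5.5, |3|->2.5, |5|->4, |1|->1
Step 3: Attach original signs; sum ranks with positive sign and with negative sign.
W+ = 5.5 + 2.5 + 1 = 9
W- = 5.5 + 2.5 + 4 = 12
(Check: W+ + W- = 21 should equal n(n+1)/2 = 21.)
Step 4: Test statistic W = min(W+, W-) = 9.
Step 5: Ties in |d|, so use the tie-corrected normal approximation.
        E[W] = n(n+1)/4 = 6*7/4 = 10.5.
        Tie groups: |d|=3 (t=2), |d|=6 (t=2); sum(t^3 - t) = 12.
        Var[W] = n(n+1)(2n+1)/24 - sum(t^3-t)/48 = 546/24 - 12/48 = 22.5.
        z = (W - E[W]) / sqrt(Var[W]) = (9 - 10.5) / 4.7434 = -0.3162.
        Two-sided p = 2*Phi(z) = 0.751830.
Step 6: alpha = 0.1. fail to reject H0.

W+ = 9, W- = 12, W = min = 9, p = 0.751830, fail to reject H0.


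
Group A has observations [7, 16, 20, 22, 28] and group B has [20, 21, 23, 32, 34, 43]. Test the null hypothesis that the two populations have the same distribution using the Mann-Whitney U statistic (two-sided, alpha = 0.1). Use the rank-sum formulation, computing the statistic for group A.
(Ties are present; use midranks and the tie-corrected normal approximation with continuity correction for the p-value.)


Step 1: Combine and sort all 11 observations; assign midranks.
sorted (value, group): (7,X), (16,X), (20,X), (20,Y), (21,Y), (22,X), (23,Y), (28,X), (32,Y), (34,Y), (43,Y)
ranks: 7->1, 16->2, 20->3.5, 20->3.5, 21->5, 22->6, 23->7, 28->8, 32->9, 34->10, 43->11
Step 2: Rank sum for X: R1 = 1 + 2 + 3.5 + 6 + 8 = 20.5.
Step 3: U_X = R1 - n1(n1+1)/2 = 20.5 - 5*6/2 = 20.5 - 15 = 5.5.
       U_Y = n1*n2 - U_X = 30 - 5.5 = 24.5.
Step 4: Ties are present, so use the tie-corrected normal approximation (with continuity correction) for the p-value.
Step 5: p-value = 0.099576; compare to alpha = 0.1. reject H0.

U_X = 5.5, p = 0.099576, reject H0 at alpha = 0.1.


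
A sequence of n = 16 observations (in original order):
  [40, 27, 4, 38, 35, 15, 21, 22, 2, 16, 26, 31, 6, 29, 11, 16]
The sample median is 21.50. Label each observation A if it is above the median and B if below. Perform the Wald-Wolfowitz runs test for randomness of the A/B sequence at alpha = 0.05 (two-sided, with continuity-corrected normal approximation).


Step 1: Compute median = 21.50; label A = above, B = below.
Labels in order: AABAABBABBAABABB  (n_A = 8, n_B = 8)
Step 2: Count runs R = 10.
Step 3: Under H0 (random ordering), E[R] = 2*n_A*n_B/(n_A+n_B) + 1 = 2*8*8/16 + 1 = 9.0000.
        Var[R] = 2*n_A*n_B*(2*n_A*n_B - n_A - n_B) / ((n_A+n_B)^2 * (n_A+n_B-1)) = 14336/3840 = 3.7333.
        SD[R] = 1.9322.
Step 4: Continuity-corrected z = (R - 0.5 - E[R]) / SD[R] = (10 - 0.5 - 9.0000) / 1.9322 = 0.2588.
Step 5: Two-sided p-value via normal approximation = 2*(1 - Phi(|z|)) = 0.795809.
Step 6: alpha = 0.05. fail to reject H0.

R = 10, z = 0.2588, p = 0.795809, fail to reject H0.


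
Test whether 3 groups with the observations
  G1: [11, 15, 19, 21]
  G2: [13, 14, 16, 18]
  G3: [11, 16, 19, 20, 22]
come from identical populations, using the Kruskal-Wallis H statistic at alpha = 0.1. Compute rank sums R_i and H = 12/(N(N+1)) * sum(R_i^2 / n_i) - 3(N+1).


Step 1: Combine all N = 13 observations and assign midranks.
sorted (value, group, rank): (11,G1,1.5), (11,G3,1.5), (13,G2,3), (14,G2,4), (15,G1,5), (16,G2,6.5), (16,G3,6.5), (18,G2,8), (19,G1,9.5), (19,G3,9.5), (20,G3,11), (21,G1,12), (22,G3,13)
Step 2: Sum ranks within each group.
R_1 = 28 (n_1 = 4)
R_2 = 21.5 (n_2 = 4)
R_3 = 41.5 (n_3 = 5)
Step 3: H = 12/(N(N+1)) * sum(R_i^2/n_i) - 3(N+1)
     = 12/(13*14) * (28^2/4 + 21.5^2/4 + 41.5^2/5) - 3*14
     = 0.065934 * 656.013 - 42
     = 1.253571.
Step 4: Ties present; correction factor C = 1 - 18/(13^3 - 13) = 0.991758. Corrected H = 1.253571 / 0.991758 = 1.263989.
Step 5: Under H0, H ~ chi^2(2); p-value = 0.531531.
Step 6: alpha = 0.1. fail to reject H0.

H = 1.2640, df = 2, p = 0.531531, fail to reject H0.


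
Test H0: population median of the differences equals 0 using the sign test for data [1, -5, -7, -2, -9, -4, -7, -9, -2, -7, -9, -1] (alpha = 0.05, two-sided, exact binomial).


Step 1: Discard zero differences. Original n = 12; n_eff = number of nonzero differences = 12.
Nonzero differences (with sign): +1, -5, -7, -2, -9, -4, -7, -9, -2, -7, -9, -1
Step 2: Count signs: positive = 1, negative = 11.
Step 3: Under H0: P(positive) = 0.5, so the number of positives S ~ Bin(12, 0.5).
Step 4: Two-sided exact p-value = sum of Bin(12,0.5) probabilities at or below the observed probability = 0.006348.
Step 5: alpha = 0.05. reject H0.

n_eff = 12, pos = 1, neg = 11, p = 0.006348, reject H0.


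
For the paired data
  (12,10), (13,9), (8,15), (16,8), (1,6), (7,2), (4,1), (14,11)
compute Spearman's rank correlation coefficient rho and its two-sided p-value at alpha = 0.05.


Step 1: Rank x and y separately (midranks; no ties here).
rank(x): 12->5, 13->6, 8->4, 16->8, 1->1, 7->3, 4->2, 14->7
rank(y): 10->6, 9->5, 15->8, 8->4, 6->3, 2->2, 1->1, 11->7
Step 2: d_i = R_x(i) - R_y(i); compute d_i^2.
  (5-6)^2=1, (6-5)^2=1, (4-8)^2=16, (8-4)^2=16, (1-3)^2=4, (3-2)^2=1, (2-1)^2=1, (7-7)^2=0
sum(d^2) = 40.
Step 3: rho = 1 - 6*40 / (8*(8^2 - 1)) = 1 - 240/504 = 0.523810.
Step 4: Under H0, t = rho * sqrt((n-2)/(1-rho^2)) = 1.5062 ~ t(6).
Step 5: Two-sided p-value from the t-distribution with 6 df = 0.182721.
Step 6: alpha = 0.05. fail to reject H0.

rho = 0.5238, p = 0.182721, fail to reject H0 at alpha = 0.05.


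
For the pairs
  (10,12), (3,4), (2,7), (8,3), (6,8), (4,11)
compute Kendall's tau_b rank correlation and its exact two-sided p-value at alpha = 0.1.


Step 1: Enumerate the 15 unordered pairs (i,j) with i<j and classify each by sign(x_j-x_i) * sign(y_j-y_i).
  (1,2):dx=-7,dy=-8->C; (1,3):dx=-8,dy=-5->C; (1,4):dx=-2,dy=-9->C; (1,5):dx=-4,dy=-4->C
  (1,6):dx=-6,dy=-1->C; (2,3):dx=-1,dy=+3->D; (2,4):dx=+5,dy=-1->D; (2,5):dx=+3,dy=+4->C
  (2,6):dx=+1,dy=+7->C; (3,4):dx=+6,dy=-4->D; (3,5):dx=+4,dy=+1->C; (3,6):dx=+2,dy=+4->C
  (4,5):dx=-2,dy=+5->D; (4,6):dx=-4,dy=+8->D; (5,6):dx=-2,dy=+3->D
Step 2: C = 9, D = 6, total pairs = 15.
Step 3: tau = (C - D)/(n(n-1)/2) = (9 - 6)/15 = 0.200000.
Step 4: Exact two-sided p-value (enumerate n! = 720 permutations of y under H0): p = 0.719444.
Step 5: alpha = 0.1. fail to reject H0.

tau_b = 0.2000 (C=9, D=6), p = 0.719444, fail to reject H0.


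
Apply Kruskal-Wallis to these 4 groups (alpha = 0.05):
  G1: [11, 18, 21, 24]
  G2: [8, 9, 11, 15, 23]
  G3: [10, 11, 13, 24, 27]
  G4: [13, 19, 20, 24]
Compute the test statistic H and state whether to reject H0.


Step 1: Combine all N = 18 observations and assign midranks.
sorted (value, group, rank): (8,G2,1), (9,G2,2), (10,G3,3), (11,G1,5), (11,G2,5), (11,G3,5), (13,G3,7.5), (13,G4,7.5), (15,G2,9), (18,G1,10), (19,G4,11), (20,G4,12), (21,G1,13), (23,G2,14), (24,G1,16), (24,G3,16), (24,G4,16), (27,G3,18)
Step 2: Sum ranks within each group.
R_1 = 44 (n_1 = 4)
R_2 = 31 (n_2 = 5)
R_3 = 49.5 (n_3 = 5)
R_4 = 46.5 (n_4 = 4)
Step 3: H = 12/(N(N+1)) * sum(R_i^2/n_i) - 3(N+1)
     = 12/(18*19) * (44^2/4 + 31^2/5 + 49.5^2/5 + 46.5^2/4) - 3*19
     = 0.035088 * 1706.81 - 57
     = 2.888158.
Step 4: Ties present; correction factor C = 1 - 54/(18^3 - 18) = 0.990712. Corrected H = 2.888158 / 0.990712 = 2.915234.
Step 5: Under H0, H ~ chi^2(3); p-value = 0.404880.
Step 6: alpha = 0.05. fail to reject H0.

H = 2.9152, df = 3, p = 0.404880, fail to reject H0.


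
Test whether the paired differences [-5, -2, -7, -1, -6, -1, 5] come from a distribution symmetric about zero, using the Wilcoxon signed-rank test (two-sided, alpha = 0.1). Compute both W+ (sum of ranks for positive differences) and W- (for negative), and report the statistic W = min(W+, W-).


Step 1: Drop any zero differences (none here) and take |d_i|.
|d| = [5, 2, 7, 1, 6, 1, 5]
Step 2: Midrank |d_i| (ties get averaged ranks).
ranks: |5|->4.5, |2|->3, |7|->7, |1|->1.5, |6|->6, |1|->1.5, |5|->4.5
Step 3: Attach original signs; sum ranks with positive sign and with negative sign.
W+ = 4.5 = 4.5
W- = 4.5 + 3 + 7 + 1.5 + 6 + 1.5 = 23.5
(Check: W+ + W- = 28 should equal n(n+1)/2 = 28.)
Step 4: Test statistic W = min(W+, W-) = 4.5.
Step 5: Ties in |d|, so use the tie-corrected normal approximation.
        E[W] = n(n+1)/4 = 7*8/4 = 14.
        Tie groups: |d|=1 (t=2), |d|=5 (t=2); sum(t^3 - t) = 12.
        Var[W] = n(n+1)(2n+1)/24 - sum(t^3-t)/48 = 840/24 - 12/48 = 34.75.
        z = (W - E[W]) / sqrt(Var[W]) = (4.5 - 14) / 5.8949 = -1.6116.
        Two-sided p = 2*Phi(z) = 0.107058.
Step 6: alpha = 0.1. fail to reject H0.

W+ = 4.5, W- = 23.5, W = min = 4.5, p = 0.107058, fail to reject H0.


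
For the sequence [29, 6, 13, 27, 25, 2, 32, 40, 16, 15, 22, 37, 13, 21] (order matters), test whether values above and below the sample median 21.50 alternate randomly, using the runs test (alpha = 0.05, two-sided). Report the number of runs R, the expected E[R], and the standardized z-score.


Step 1: Compute median = 21.50; label A = above, B = below.
Labels in order: ABBAABAABBAABB  (n_A = 7, n_B = 7)
Step 2: Count runs R = 8.
Step 3: Under H0 (random ordering), E[R] = 2*n_A*n_B/(n_A+n_B) + 1 = 2*7*7/14 + 1 = 8.0000.
        Var[R] = 2*n_A*n_B*(2*n_A*n_B - n_A - n_B) / ((n_A+n_B)^2 * (n_A+n_B-1)) = 8232/2548 = 3.2308.
        SD[R] = 1.7974.
Step 4: R = E[R], so z = 0 with no continuity correction.
Step 5: Two-sided p-value via normal approximation = 2*(1 - Phi(|z|)) = 1.000000.
Step 6: alpha = 0.05. fail to reject H0.

R = 8, z = 0.0000, p = 1.000000, fail to reject H0.


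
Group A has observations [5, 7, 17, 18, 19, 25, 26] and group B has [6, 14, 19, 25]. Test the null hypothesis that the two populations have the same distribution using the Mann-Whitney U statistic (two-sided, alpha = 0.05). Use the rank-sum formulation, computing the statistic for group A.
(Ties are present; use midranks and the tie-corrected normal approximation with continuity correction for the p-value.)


Step 1: Combine and sort all 11 observations; assign midranks.
sorted (value, group): (5,X), (6,Y), (7,X), (14,Y), (17,X), (18,X), (19,X), (19,Y), (25,X), (25,Y), (26,X)
ranks: 5->1, 6->2, 7->3, 14->4, 17->5, 18->6, 19->7.5, 19->7.5, 25->9.5, 25->9.5, 26->11
Step 2: Rank sum for X: R1 = 1 + 3 + 5 + 6 + 7.5 + 9.5 + 11 = 43.
Step 3: U_X = R1 - n1(n1+1)/2 = 43 - 7*8/2 = 43 - 28 = 15.
       U_Y = n1*n2 - U_X = 28 - 15 = 13.
Step 4: Ties are present, so use the tie-corrected normal approximation (with continuity correction) for the p-value.
Step 5: p-value = 0.924376; compare to alpha = 0.05. fail to reject H0.

U_X = 15, p = 0.924376, fail to reject H0 at alpha = 0.05.


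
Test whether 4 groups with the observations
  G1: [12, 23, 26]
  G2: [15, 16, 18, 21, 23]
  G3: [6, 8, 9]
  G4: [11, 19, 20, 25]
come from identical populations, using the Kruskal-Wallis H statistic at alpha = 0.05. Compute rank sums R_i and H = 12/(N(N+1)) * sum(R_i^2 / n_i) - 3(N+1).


Step 1: Combine all N = 15 observations and assign midranks.
sorted (value, group, rank): (6,G3,1), (8,G3,2), (9,G3,3), (11,G4,4), (12,G1,5), (15,G2,6), (16,G2,7), (18,G2,8), (19,G4,9), (20,G4,10), (21,G2,11), (23,G1,12.5), (23,G2,12.5), (25,G4,14), (26,G1,15)
Step 2: Sum ranks within each group.
R_1 = 32.5 (n_1 = 3)
R_2 = 44.5 (n_2 = 5)
R_3 = 6 (n_3 = 3)
R_4 = 37 (n_4 = 4)
Step 3: H = 12/(N(N+1)) * sum(R_i^2/n_i) - 3(N+1)
     = 12/(15*16) * (32.5^2/3 + 44.5^2/5 + 6^2/3 + 37^2/4) - 3*16
     = 0.050000 * 1102.38 - 48
     = 7.119167.
Step 4: Ties present; correction factor C = 1 - 6/(15^3 - 15) = 0.998214. Corrected H = 7.119167 / 0.998214 = 7.131902.
Step 5: Under H0, H ~ chi^2(3); p-value = 0.067810.
Step 6: alpha = 0.05. fail to reject H0.

H = 7.1319, df = 3, p = 0.067810, fail to reject H0.


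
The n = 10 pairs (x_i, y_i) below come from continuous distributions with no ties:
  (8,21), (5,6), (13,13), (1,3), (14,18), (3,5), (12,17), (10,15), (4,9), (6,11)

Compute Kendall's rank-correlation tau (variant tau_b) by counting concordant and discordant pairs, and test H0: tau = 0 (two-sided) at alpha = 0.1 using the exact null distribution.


Step 1: Enumerate the 45 unordered pairs (i,j) with i<j and classify each by sign(x_j-x_i) * sign(y_j-y_i).
  (1,2):dx=-3,dy=-15->C; (1,3):dx=+5,dy=-8->D; (1,4):dx=-7,dy=-18->C; (1,5):dx=+6,dy=-3->D
  (1,6):dx=-5,dy=-16->C; (1,7):dx=+4,dy=-4->D; (1,8):dx=+2,dy=-6->D; (1,9):dx=-4,dy=-12->C
  (1,10):dx=-2,dy=-10->C; (2,3):dx=+8,dy=+7->C; (2,4):dx=-4,dy=-3->C; (2,5):dx=+9,dy=+12->C
  (2,6):dx=-2,dy=-1->C; (2,7):dx=+7,dy=+11->C; (2,8):dx=+5,dy=+9->C; (2,9):dx=-1,dy=+3->D
  (2,10):dx=+1,dy=+5->C; (3,4):dx=-12,dy=-10->C; (3,5):dx=+1,dy=+5->C; (3,6):dx=-10,dy=-8->C
  (3,7):dx=-1,dy=+4->D; (3,8):dx=-3,dy=+2->D; (3,9):dx=-9,dy=-4->C; (3,10):dx=-7,dy=-2->C
  (4,5):dx=+13,dy=+15->C; (4,6):dx=+2,dy=+2->C; (4,7):dx=+11,dy=+14->C; (4,8):dx=+9,dy=+12->C
  (4,9):dx=+3,dy=+6->C; (4,10):dx=+5,dy=+8->C; (5,6):dx=-11,dy=-13->C; (5,7):dx=-2,dy=-1->C
  (5,8):dx=-4,dy=-3->C; (5,9):dx=-10,dy=-9->C; (5,10):dx=-8,dy=-7->C; (6,7):dx=+9,dy=+12->C
  (6,8):dx=+7,dy=+10->C; (6,9):dx=+1,dy=+4->C; (6,10):dx=+3,dy=+6->C; (7,8):dx=-2,dy=-2->C
  (7,9):dx=-8,dy=-8->C; (7,10):dx=-6,dy=-6->C; (8,9):dx=-6,dy=-6->C; (8,10):dx=-4,dy=-4->C
  (9,10):dx=+2,dy=+2->C
Step 2: C = 38, D = 7, total pairs = 45.
Step 3: tau = (C - D)/(n(n-1)/2) = (38 - 7)/45 = 0.688889.
Step 4: Exact two-sided p-value (enumerate n! = 3628800 permutations of y under H0): p = 0.004687.
Step 5: alpha = 0.1. reject H0.

tau_b = 0.6889 (C=38, D=7), p = 0.004687, reject H0.


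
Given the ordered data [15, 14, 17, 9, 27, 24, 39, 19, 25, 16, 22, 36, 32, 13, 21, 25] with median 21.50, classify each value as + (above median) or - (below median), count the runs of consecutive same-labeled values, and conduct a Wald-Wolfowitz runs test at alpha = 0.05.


Step 1: Compute median = 21.50; label A = above, B = below.
Labels in order: BBBBAAABABAAABBA  (n_A = 8, n_B = 8)
Step 2: Count runs R = 8.
Step 3: Under H0 (random ordering), E[R] = 2*n_A*n_B/(n_A+n_B) + 1 = 2*8*8/16 + 1 = 9.0000.
        Var[R] = 2*n_A*n_B*(2*n_A*n_B - n_A - n_B) / ((n_A+n_B)^2 * (n_A+n_B-1)) = 14336/3840 = 3.7333.
        SD[R] = 1.9322.
Step 4: Continuity-corrected z = (R + 0.5 - E[R]) / SD[R] = (8 + 0.5 - 9.0000) / 1.9322 = -0.2588.
Step 5: Two-sided p-value via normal approximation = 2*(1 - Phi(|z|)) = 0.795809.
Step 6: alpha = 0.05. fail to reject H0.

R = 8, z = -0.2588, p = 0.795809, fail to reject H0.


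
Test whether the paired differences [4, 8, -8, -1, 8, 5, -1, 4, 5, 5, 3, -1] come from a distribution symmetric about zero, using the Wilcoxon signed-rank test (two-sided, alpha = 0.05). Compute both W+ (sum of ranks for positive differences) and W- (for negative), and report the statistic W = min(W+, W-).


Step 1: Drop any zero differences (none here) and take |d_i|.
|d| = [4, 8, 8, 1, 8, 5, 1, 4, 5, 5, 3, 1]
Step 2: Midrank |d_i| (ties get averaged ranks).
ranks: |4|->5.5, |8|->11, |8|->11, |1|->2, |8|->11, |5|->8, |1|->2, |4|->5.5, |5|->8, |5|->8, |3|->4, |1|->2
Step 3: Attach original signs; sum ranks with positive sign and with negative sign.
W+ = 5.5 + 11 + 11 + 8 + 5.5 + 8 + 8 + 4 = 61
W- = 11 + 2 + 2 + 2 = 17
(Check: W+ + W- = 78 should equal n(n+1)/2 = 78.)
Step 4: Test statistic W = min(W+, W-) = 17.
Step 5: Ties in |d|, so use the tie-corrected normal approximation.
        E[W] = n(n+1)/4 = 12*13/4 = 39.
        Tie groups: |d|=1 (t=3), |d|=4 (t=2), |d|=5 (t=3), |d|=8 (t=3); sum(t^3 - t) = 78.
        Var[W] = n(n+1)(2n+1)/24 - sum(t^3-t)/48 = 3900/24 - 78/48 = 160.875.
        z = (W - E[W]) / sqrt(Var[W]) = (17 - 39) / 12.6837 = -1.7345.
        Two-sided p = 2*Phi(z) = 0.082827.
Step 6: alpha = 0.05. fail to reject H0.

W+ = 61, W- = 17, W = min = 17, p = 0.082827, fail to reject H0.


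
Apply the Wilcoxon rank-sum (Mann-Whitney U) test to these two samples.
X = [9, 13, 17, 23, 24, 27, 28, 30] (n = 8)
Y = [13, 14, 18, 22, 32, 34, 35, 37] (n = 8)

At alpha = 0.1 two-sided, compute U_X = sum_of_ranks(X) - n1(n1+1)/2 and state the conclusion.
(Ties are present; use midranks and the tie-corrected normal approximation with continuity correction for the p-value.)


Step 1: Combine and sort all 16 observations; assign midranks.
sorted (value, group): (9,X), (13,X), (13,Y), (14,Y), (17,X), (18,Y), (22,Y), (23,X), (24,X), (27,X), (28,X), (30,X), (32,Y), (34,Y), (35,Y), (37,Y)
ranks: 9->1, 13->2.5, 13->2.5, 14->4, 17->5, 18->6, 22->7, 23->8, 24->9, 27->10, 28->11, 30->12, 32->13, 34->14, 35->15, 37->16
Step 2: Rank sum for X: R1 = 1 + 2.5 + 5 + 8 + 9 + 10 + 11 + 12 = 58.5.
Step 3: U_X = R1 - n1(n1+1)/2 = 58.5 - 8*9/2 = 58.5 - 36 = 22.5.
       U_Y = n1*n2 - U_X = 64 - 22.5 = 41.5.
Step 4: Ties are present, so use the tie-corrected normal approximation (with continuity correction) for the p-value.
Step 5: p-value = 0.344207; compare to alpha = 0.1. fail to reject H0.

U_X = 22.5, p = 0.344207, fail to reject H0 at alpha = 0.1.
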